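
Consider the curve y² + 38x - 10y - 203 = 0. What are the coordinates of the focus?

Only y is squared. Complete the square in y: (y - 5)² = -38(x - 6).
Vertex (6, 5); 4p = -38 so p = -19/2. Opens left.
Focus is p units from the vertex along the axis: (h + p, k).

(-7/2, 5)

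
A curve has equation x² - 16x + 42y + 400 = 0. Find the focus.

(8, -37/2)

Only x is squared. Complete the square in x: (x - 8)² = -42(y + 8).
Vertex (8, -8); 4p = -42 so p = -21/2. Opens down.
Focus is p units from the vertex along the axis: (h, k + p).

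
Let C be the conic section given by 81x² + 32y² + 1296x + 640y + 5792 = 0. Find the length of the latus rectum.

Group: 81(x² + 16x) + 32(y² + 20y) = -5792
Complete the square in x and y: 81(x + 8)² + 32(y + 10)² = -5792 + 5184 + 3200 = 2592
Dividing both sides by 2592: (x + 8)²/32 + (y + 10)²/81 = 1
Ellipse, center (-8, -10), major axis vertical; a² = 81, b² = 32.
Latus rectum length = 2b²/a = 2·32/9 = 64/9.

64/9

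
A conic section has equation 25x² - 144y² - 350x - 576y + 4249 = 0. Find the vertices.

(7, -7) and (7, 3)

Group the x- and y-terms: 25(x² - 14x) -144(y² + 4y) = -4249
Complete the square in x and y: 25(x - 7)² -144(y + 2)² = -4249 + 1225 - 576 = -3600
Dividing both sides by -3600: (y + 2)²/25 - (x - 7)²/144 = 1
Hyperbola, center (7, -2), transverse axis vertical; a² = 25, b² = 144.
a = 5. Vertices at (h, k ± a).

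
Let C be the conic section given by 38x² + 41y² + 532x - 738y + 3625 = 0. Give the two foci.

Group: 38(x² + 14x) + 41(y² - 18y) = -3625
38(x + 7)² + 41(y - 9)² = -3625 + 1862 + 3321 = 1558
Divide by 1558: (x + 7)²/41 + (y - 9)²/38 = 1
Ellipse, center (-7, 9), major axis horizontal; a² = 41, b² = 38.
c² = a² - b² = 41 - 38 = 3, so c = √3.
Foci lie on the horizontal axis through the center: (h ± c, k).

(-7 - √3, 9) and (-7 + √3, 9)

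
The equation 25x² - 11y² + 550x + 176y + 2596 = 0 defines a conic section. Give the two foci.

Collect terms: 25(x² + 22x) -11(y² - 16y) = -2596
Complete the square in x and y: 25(x + 11)² -11(y - 8)² = -2596 + 3025 - 704 = -275
Divide by -275: (y - 8)²/25 - (x + 11)²/11 = 1
Hyperbola, center (-11, 8), transverse axis vertical; a² = 25, b² = 11.
c² = a² + b² = 25 + 11 = 36, so c = 6.
Foci lie on the vertical axis through the center: (h, k ± c).

(-11, 2) and (-11, 14)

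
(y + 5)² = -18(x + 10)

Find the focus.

(-29/2, -5)

Vertex (-10, -5); 4p = -18 so p = -9/2. Opens left.
Focus is p units from the vertex along the axis: (h + p, k).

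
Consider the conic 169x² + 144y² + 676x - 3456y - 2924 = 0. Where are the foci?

(-2, 7) and (-2, 17)

Group: 169(x² + 4x) + 144(y² - 24y) = 2924
169(x + 2)² + 144(y - 12)² = 2924 + 676 + 20736 = 24336
Divide by 24336: (x + 2)²/144 + (y - 12)²/169 = 1
Ellipse, center (-2, 12), major axis vertical; a² = 169, b² = 144.
c² = a² - b² = 169 - 144 = 25, so c = 5.
Foci lie on the vertical axis through the center: (h, k ± c).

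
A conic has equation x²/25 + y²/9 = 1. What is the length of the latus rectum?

18/5

Center (0, 0). The larger denominator 25 sits under the x-term, so the major axis is horizontal; a² = 25, b² = 9.
Latus rectum length = 2b²/a = 2·9/5 = 18/5.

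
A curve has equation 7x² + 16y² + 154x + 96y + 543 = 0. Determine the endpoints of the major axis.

(-19, -3) and (-3, -3)

Group the x- and y-terms: 7(x² + 22x) + 16(y² + 6y) = -543
7(x + 11)² + 16(y + 3)² = -543 + 847 + 144 = 448
Dividing both sides by 448: (x + 11)²/64 + (y + 3)²/28 = 1
Ellipse, center (-11, -3), major axis horizontal; a² = 64, b² = 28.
a = 8. Vertices at (h ± a, k).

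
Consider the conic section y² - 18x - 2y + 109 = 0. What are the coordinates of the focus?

(21/2, 1)

Only y is squared. Complete the square in y: (y - 1)² = 18(x - 6).
Vertex (6, 1); 4p = 18 so p = 9/2. Opens right.
Focus is p units from the vertex along the axis: (h + p, k).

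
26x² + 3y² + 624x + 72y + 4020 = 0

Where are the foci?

26(x² + 24x) + 3(y² + 24y) = -4020
Complete the square in x and y: 26(x + 12)² + 3(y + 12)² = -4020 + 3744 + 432 = 156
Divide by 156: (x + 12)²/6 + (y + 12)²/52 = 1
Ellipse, center (-12, -12), major axis vertical; a² = 52, b² = 6.
c² = a² - b² = 52 - 6 = 46, so c = √46.
Foci lie on the vertical axis through the center: (h, k ± c).

(-12, -12 - √46) and (-12, -12 + √46)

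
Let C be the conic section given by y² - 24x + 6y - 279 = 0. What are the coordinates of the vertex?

Only y is squared. Complete the square in y: (y + 3)² = 24(x + 12).
Vertex (-12, -3); 4p = 24 so p = 6. Opens right.

(-12, -3)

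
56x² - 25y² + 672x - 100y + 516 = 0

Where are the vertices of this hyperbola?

(-11, -2) and (-1, -2)

Group the x- and y-terms: 56(x² + 12x) -25(y² + 4y) = -516
56(x + 6)² -25(y + 2)² = -516 + 2016 - 100 = 1400
Divide through by 1400 to get (x + 6)²/25 - (y + 2)²/56 = 1.
Hyperbola, center (-6, -2), transverse axis horizontal; a² = 25, b² = 56.
a = 5. Vertices at (h ± a, k).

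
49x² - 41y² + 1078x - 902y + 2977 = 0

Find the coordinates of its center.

(-11, -11)

Rearranging, 49(x² + 22x) -41(y² + 22y) = -2977.
Complete the square: 49(x + 11)² -41(y + 11)² = -2977 + 5929 - 4961 = -2009
Divide by -2009: (y + 11)²/49 - (x + 11)²/41 = 1
Hyperbola with center (-11, -11).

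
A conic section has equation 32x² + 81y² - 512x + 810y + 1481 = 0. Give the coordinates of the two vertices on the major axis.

Group: 32(x² - 16x) + 81(y² + 10y) = -1481
Complete the square in x and y: 32(x - 8)² + 81(y + 5)² = -1481 + 2048 + 2025 = 2592
Divide by 2592: (x - 8)²/81 + (y + 5)²/32 = 1
Ellipse, center (8, -5), major axis horizontal; a² = 81, b² = 32.
a = 9. Vertices at (h ± a, k).

(-1, -5) and (17, -5)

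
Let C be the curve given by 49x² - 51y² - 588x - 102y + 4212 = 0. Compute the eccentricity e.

Rearranging, 49(x² - 12x) -51(y² + 2y) = -4212.
Complete the square in x and y: 49(x - 6)² -51(y + 1)² = -4212 + 1764 - 51 = -2499
Dividing both sides by -2499: (y + 1)²/49 - (x - 6)²/51 = 1
Hyperbola, center (6, -1), transverse axis vertical; a² = 49, b² = 51.
c² = a² + b² = 100, so c = 10.
e = c/a = 10/7.

e = 10/7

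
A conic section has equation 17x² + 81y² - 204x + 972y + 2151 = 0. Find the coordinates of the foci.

(-2, -6) and (14, -6)

Collect terms: 17(x² - 12x) + 81(y² + 12y) = -2151
Complete the square in x and y: 17(x - 6)² + 81(y + 6)² = -2151 + 612 + 2916 = 1377
Dividing both sides by 1377: (x - 6)²/81 + (y + 6)²/17 = 1
Ellipse, center (6, -6), major axis horizontal; a² = 81, b² = 17.
c² = a² - b² = 81 - 17 = 64, so c = 8.
Foci lie on the horizontal axis through the center: (h ± c, k).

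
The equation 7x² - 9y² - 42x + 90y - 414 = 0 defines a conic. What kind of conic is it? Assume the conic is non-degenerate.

hyperbola

No xy term. Coefficients of x² and y² are A = 7, C = -9.
A and C have opposite signs ⇒ hyperbola.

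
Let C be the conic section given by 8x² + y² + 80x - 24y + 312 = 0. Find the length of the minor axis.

Rearranging, 8(x² + 10x) + (y² - 24y) = -312.
Complete the square: 8(x + 5)² + (y - 12)² = -312 + 200 + 144 = 32
Dividing both sides by 32: (x + 5)²/4 + (y - 12)²/32 = 1
Ellipse, center (-5, 12), major axis vertical; a² = 32, b² = 4.
b² = 4 so b = 2; the minor axis has length 2b = 4.

4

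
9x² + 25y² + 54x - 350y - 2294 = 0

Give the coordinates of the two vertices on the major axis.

Group the x- and y-terms: 9(x² + 6x) + 25(y² - 14y) = 2294
Complete the square: 9(x + 3)² + 25(y - 7)² = 2294 + 81 + 1225 = 3600
Dividing both sides by 3600: (x + 3)²/400 + (y - 7)²/144 = 1
Ellipse, center (-3, 7), major axis horizontal; a² = 400, b² = 144.
a = 20. Vertices at (h ± a, k).

(-23, 7) and (17, 7)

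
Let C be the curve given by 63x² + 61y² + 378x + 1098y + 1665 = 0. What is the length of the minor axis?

2√61

Collect terms: 63(x² + 6x) + 61(y² + 18y) = -1665
Completing the square gives 63(x + 3)² + 61(y + 9)² = -1665 + 567 + 4941 = 3843.
Divide through by 3843 to get (x + 3)²/61 + (y + 9)²/63 = 1.
Ellipse, center (-3, -9), major axis vertical; a² = 63, b² = 61.
b² = 61 so b = √61; the minor axis has length 2b = 2√61.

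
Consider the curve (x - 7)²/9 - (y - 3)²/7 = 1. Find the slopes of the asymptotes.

√7/3 and -√7/3

Center (7, 3). The positive term is the x-term, so the transverse axis is horizontal; a² = 9, b² = 7.
For a horizontal hyperbola the asymptotes have slope ±b/a.
Here that is ±√7/3.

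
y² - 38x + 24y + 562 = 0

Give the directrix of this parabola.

Only y is squared. Complete the square in y: (y + 12)² = 38(x - 11).
Vertex (11, -12); 4p = 38 so p = 19/2. Opens right.
Directrix is the vertical line x = h − p = 11 − (19/2) = 3/2.

x = 3/2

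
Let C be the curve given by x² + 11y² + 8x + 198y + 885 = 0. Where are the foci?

Rearranging, (x² + 8x) + 11(y² + 18y) = -885.
Complete the square: (x + 4)² + 11(y + 9)² = -885 + 16 + 891 = 22
Divide by 22: (x + 4)²/22 + (y + 9)²/2 = 1
Ellipse, center (-4, -9), major axis horizontal; a² = 22, b² = 2.
c² = a² - b² = 22 - 2 = 20, so c = 2√5.
Foci lie on the horizontal axis through the center: (h ± c, k).

(-4 - 2√5, -9) and (-4 + 2√5, -9)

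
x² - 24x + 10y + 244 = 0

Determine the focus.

Only x is squared. Complete the square in x: (x - 12)² = -10(y + 10).
Vertex (12, -10); 4p = -10 so p = -5/2. Opens down.
Focus is p units from the vertex along the axis: (h, k + p).

(12, -25/2)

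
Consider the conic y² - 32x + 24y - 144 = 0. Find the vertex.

Only y is squared. Complete the square in y: (y + 12)² = 32(x + 9).
Vertex (-9, -12); 4p = 32 so p = 8. Opens right.

(-9, -12)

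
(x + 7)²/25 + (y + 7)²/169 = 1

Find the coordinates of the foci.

Center (-7, -7). The larger denominator 169 sits under the y-term, so the major axis is vertical; a² = 169, b² = 25.
c² = a² - b² = 169 - 25 = 144, so c = 12.
Foci lie on the vertical axis through the center: (h, k ± c).

(-7, -19) and (-7, 5)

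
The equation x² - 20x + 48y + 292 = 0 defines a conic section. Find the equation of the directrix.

y = 8

Only x is squared. Complete the square in x: (x - 10)² = -48(y + 4).
Vertex (10, -4); 4p = -48 so p = -12. Opens down.
Directrix is the horizontal line y = k − p = -4 − (-12) = 8.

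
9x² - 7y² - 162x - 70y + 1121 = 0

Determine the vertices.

(9, -14) and (9, 4)

Group the x- and y-terms: 9(x² - 18x) -7(y² + 10y) = -1121
Complete the square: 9(x - 9)² -7(y + 5)² = -1121 + 729 - 175 = -567
Dividing both sides by -567: (y + 5)²/81 - (x - 9)²/63 = 1
Hyperbola, center (9, -5), transverse axis vertical; a² = 81, b² = 63.
a = 9. Vertices at (h, k ± a).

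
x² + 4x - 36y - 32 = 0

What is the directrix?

y = -10

Only x is squared. Complete the square in x: (x + 2)² = 36(y + 1).
Vertex (-2, -1); 4p = 36 so p = 9. Opens up.
Directrix is the horizontal line y = k − p = -1 − (9) = -10.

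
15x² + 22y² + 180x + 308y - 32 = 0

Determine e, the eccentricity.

Group: 15(x² + 12x) + 22(y² + 14y) = 32
15(x + 6)² + 22(y + 7)² = 32 + 540 + 1078 = 1650
Divide through by 1650 to get (x + 6)²/110 + (y + 7)²/75 = 1.
Ellipse, center (-6, -7), major axis horizontal; a² = 110, b² = 75.
c² = a² - b² = 35, so c = √35.
e = c/a = √35/√110 = √154/22.

e = √154/22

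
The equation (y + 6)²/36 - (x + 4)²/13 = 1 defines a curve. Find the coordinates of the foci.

(-4, -13) and (-4, 1)

Center (-4, -6). The positive term is the y-term, so the transverse axis is vertical; a² = 36, b² = 13.
c² = a² + b² = 36 + 13 = 49, so c = 7.
Foci lie on the vertical axis through the center: (h, k ± c).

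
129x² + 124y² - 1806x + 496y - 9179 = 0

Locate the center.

Group: 129(x² - 14x) + 124(y² + 4y) = 9179
Completing the square gives 129(x - 7)² + 124(y + 2)² = 9179 + 6321 + 496 = 15996.
Dividing both sides by 15996: (x - 7)²/124 + (y + 2)²/129 = 1
Ellipse with center (7, -2).

(7, -2)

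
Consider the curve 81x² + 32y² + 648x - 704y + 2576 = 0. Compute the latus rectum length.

64/9

Rearranging, 81(x² + 8x) + 32(y² - 22y) = -2576.
Complete the square: 81(x + 4)² + 32(y - 11)² = -2576 + 1296 + 3872 = 2592
Divide by 2592: (x + 4)²/32 + (y - 11)²/81 = 1
Ellipse, center (-4, 11), major axis vertical; a² = 81, b² = 32.
Latus rectum length = 2b²/a = 2·32/9 = 64/9.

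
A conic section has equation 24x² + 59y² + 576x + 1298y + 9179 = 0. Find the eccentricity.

e = √2065/59

Group: 24(x² + 24x) + 59(y² + 22y) = -9179
24(x + 12)² + 59(y + 11)² = -9179 + 3456 + 7139 = 1416
Dividing both sides by 1416: (x + 12)²/59 + (y + 11)²/24 = 1
Ellipse, center (-12, -11), major axis horizontal; a² = 59, b² = 24.
c² = a² - b² = 35, so c = √35.
e = c/a = √35/√59 = √2065/59.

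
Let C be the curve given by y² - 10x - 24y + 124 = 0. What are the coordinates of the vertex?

Only y is squared. Complete the square in y: (y - 12)² = 10(x + 2).
Vertex (-2, 12); 4p = 10 so p = 5/2. Opens right.

(-2, 12)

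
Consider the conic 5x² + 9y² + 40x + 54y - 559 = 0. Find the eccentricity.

Group the x- and y-terms: 5(x² + 8x) + 9(y² + 6y) = 559
Completing the square gives 5(x + 4)² + 9(y + 3)² = 559 + 80 + 81 = 720.
Dividing both sides by 720: (x + 4)²/144 + (y + 3)²/80 = 1
Ellipse, center (-4, -3), major axis horizontal; a² = 144, b² = 80.
c² = a² - b² = 64, so c = 8.
e = c/a = 8/12 = 2/3.

e = 2/3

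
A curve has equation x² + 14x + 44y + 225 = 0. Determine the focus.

(-7, -15)

Only x is squared. Complete the square in x: (x + 7)² = -44(y + 4).
Vertex (-7, -4); 4p = -44 so p = -11. Opens down.
Focus is p units from the vertex along the axis: (h, k + p).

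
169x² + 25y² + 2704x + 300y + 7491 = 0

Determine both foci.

169(x² + 16x) + 25(y² + 12y) = -7491
Complete the square: 169(x + 8)² + 25(y + 6)² = -7491 + 10816 + 900 = 4225
Divide through by 4225 to get (x + 8)²/25 + (y + 6)²/169 = 1.
Ellipse, center (-8, -6), major axis vertical; a² = 169, b² = 25.
c² = a² - b² = 169 - 25 = 144, so c = 12.
Foci lie on the vertical axis through the center: (h, k ± c).

(-8, -18) and (-8, 6)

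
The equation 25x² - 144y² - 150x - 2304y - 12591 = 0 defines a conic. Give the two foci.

Group the x- and y-terms: 25(x² - 6x) -144(y² + 16y) = 12591
Complete the square in x and y: 25(x - 3)² -144(y + 8)² = 12591 + 225 - 9216 = 3600
Dividing both sides by 3600: (x - 3)²/144 - (y + 8)²/25 = 1
Hyperbola, center (3, -8), transverse axis horizontal; a² = 144, b² = 25.
c² = a² + b² = 144 + 25 = 169, so c = 13.
Foci lie on the horizontal axis through the center: (h ± c, k).

(-10, -8) and (16, -8)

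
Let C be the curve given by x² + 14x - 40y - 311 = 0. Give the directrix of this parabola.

y = -19

Only x is squared. Complete the square in x: (x + 7)² = 40(y + 9).
Vertex (-7, -9); 4p = 40 so p = 10. Opens up.
Directrix is the horizontal line y = k − p = -9 − (10) = -19.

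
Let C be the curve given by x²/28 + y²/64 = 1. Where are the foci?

(0, -6) and (0, 6)

Center (0, 0). The larger denominator 64 sits under the y-term, so the major axis is vertical; a² = 64, b² = 28.
c² = a² - b² = 64 - 28 = 36, so c = 6.
Foci lie on the vertical axis through the center: (h, k ± c).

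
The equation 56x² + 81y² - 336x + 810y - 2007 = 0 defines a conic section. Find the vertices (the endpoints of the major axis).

Rearranging, 56(x² - 6x) + 81(y² + 10y) = 2007.
Complete the square in x and y: 56(x - 3)² + 81(y + 5)² = 2007 + 504 + 2025 = 4536
Divide through by 4536 to get (x - 3)²/81 + (y + 5)²/56 = 1.
Ellipse, center (3, -5), major axis horizontal; a² = 81, b² = 56.
a = 9. Vertices at (h ± a, k).

(-6, -5) and (12, -5)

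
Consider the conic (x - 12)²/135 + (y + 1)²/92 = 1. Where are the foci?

Center (12, -1). The larger denominator 135 sits under the x-term, so the major axis is horizontal; a² = 135, b² = 92.
c² = a² - b² = 135 - 92 = 43, so c = √43.
Foci lie on the horizontal axis through the center: (h ± c, k).

(12 - √43, -1) and (12 + √43, -1)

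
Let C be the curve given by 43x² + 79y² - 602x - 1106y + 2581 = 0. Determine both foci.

Group the x- and y-terms: 43(x² - 14x) + 79(y² - 14y) = -2581
Complete the square: 43(x - 7)² + 79(y - 7)² = -2581 + 2107 + 3871 = 3397
Divide by 3397: (x - 7)²/79 + (y - 7)²/43 = 1
Ellipse, center (7, 7), major axis horizontal; a² = 79, b² = 43.
c² = a² - b² = 79 - 43 = 36, so c = 6.
Foci lie on the horizontal axis through the center: (h ± c, k).

(1, 7) and (13, 7)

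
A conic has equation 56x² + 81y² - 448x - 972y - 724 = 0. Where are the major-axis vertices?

Group: 56(x² - 8x) + 81(y² - 12y) = 724
56(x - 4)² + 81(y - 6)² = 724 + 896 + 2916 = 4536
Divide by 4536: (x - 4)²/81 + (y - 6)²/56 = 1
Ellipse, center (4, 6), major axis horizontal; a² = 81, b² = 56.
a = 9. Vertices at (h ± a, k).

(-5, 6) and (13, 6)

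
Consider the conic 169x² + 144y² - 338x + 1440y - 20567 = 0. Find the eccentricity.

e = 5/13

Group the x- and y-terms: 169(x² - 2x) + 144(y² + 10y) = 20567
169(x - 1)² + 144(y + 5)² = 20567 + 169 + 3600 = 24336
Divide through by 24336 to get (x - 1)²/144 + (y + 5)²/169 = 1.
Ellipse, center (1, -5), major axis vertical; a² = 169, b² = 144.
c² = a² - b² = 25, so c = 5.
e = c/a = 5/13.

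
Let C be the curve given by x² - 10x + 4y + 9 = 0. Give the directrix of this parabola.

Only x is squared. Complete the square in x: (x - 5)² = -4(y - 4).
Vertex (5, 4); 4p = -4 so p = -1. Opens down.
Directrix is the horizontal line y = k − p = 4 − (-1) = 5.

y = 5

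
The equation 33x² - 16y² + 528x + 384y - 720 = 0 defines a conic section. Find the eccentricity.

e = 7/4

33(x² + 16x) -16(y² - 24y) = 720
Complete the square: 33(x + 8)² -16(y - 12)² = 720 + 2112 - 2304 = 528
Divide by 528: (x + 8)²/16 - (y - 12)²/33 = 1
Hyperbola, center (-8, 12), transverse axis horizontal; a² = 16, b² = 33.
c² = a² + b² = 49, so c = 7.
e = c/a = 7/4.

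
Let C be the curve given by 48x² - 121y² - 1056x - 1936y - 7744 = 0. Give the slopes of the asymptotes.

4√3/11 and -4√3/11

Collect terms: 48(x² - 22x) -121(y² + 16y) = 7744
Complete the square: 48(x - 11)² -121(y + 8)² = 7744 + 5808 - 7744 = 5808
Divide through by 5808 to get (x - 11)²/121 - (y + 8)²/48 = 1.
Hyperbola, center (11, -8), transverse axis horizontal; a² = 121, b² = 48.
For a horizontal hyperbola the asymptotes have slope ±b/a.
Here that is ±4√3/11.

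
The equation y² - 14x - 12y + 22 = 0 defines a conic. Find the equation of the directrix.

x = -9/2

Only y is squared. Complete the square in y: (y - 6)² = 14(x + 1).
Vertex (-1, 6); 4p = 14 so p = 7/2. Opens right.
Directrix is the vertical line x = h − p = -1 − (7/2) = -9/2.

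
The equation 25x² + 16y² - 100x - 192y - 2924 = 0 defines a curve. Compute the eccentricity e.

e = 3/5

Rearranging, 25(x² - 4x) + 16(y² - 12y) = 2924.
Complete the square in x and y: 25(x - 2)² + 16(y - 6)² = 2924 + 100 + 576 = 3600
Divide through by 3600 to get (x - 2)²/144 + (y - 6)²/225 = 1.
Ellipse, center (2, 6), major axis vertical; a² = 225, b² = 144.
c² = a² - b² = 81, so c = 9.
e = c/a = 9/15 = 3/5.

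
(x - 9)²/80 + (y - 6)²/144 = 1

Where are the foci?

(9, -2) and (9, 14)

Center (9, 6). The larger denominator 144 sits under the y-term, so the major axis is vertical; a² = 144, b² = 80.
c² = a² - b² = 144 - 80 = 64, so c = 8.
Foci lie on the vertical axis through the center: (h, k ± c).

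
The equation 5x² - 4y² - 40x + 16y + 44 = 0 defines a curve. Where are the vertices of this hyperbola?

(2, 2) and (6, 2)

Group the x- and y-terms: 5(x² - 8x) -4(y² - 4y) = -44
Completing the square gives 5(x - 4)² -4(y - 2)² = -44 + 80 - 16 = 20.
Divide through by 20 to get (x - 4)²/4 - (y - 2)²/5 = 1.
Hyperbola, center (4, 2), transverse axis horizontal; a² = 4, b² = 5.
a = 2. Vertices at (h ± a, k).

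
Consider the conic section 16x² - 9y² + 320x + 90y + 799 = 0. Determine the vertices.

(-16, 5) and (-4, 5)

Collect terms: 16(x² + 20x) -9(y² - 10y) = -799
16(x + 10)² -9(y - 5)² = -799 + 1600 - 225 = 576
Divide by 576: (x + 10)²/36 - (y - 5)²/64 = 1
Hyperbola, center (-10, 5), transverse axis horizontal; a² = 36, b² = 64.
a = 6. Vertices at (h ± a, k).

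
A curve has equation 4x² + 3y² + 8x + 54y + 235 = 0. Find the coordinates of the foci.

(-1, -10) and (-1, -8)

Group: 4(x² + 2x) + 3(y² + 18y) = -235
4(x + 1)² + 3(y + 9)² = -235 + 4 + 243 = 12
Divide through by 12 to get (x + 1)²/3 + (y + 9)²/4 = 1.
Ellipse, center (-1, -9), major axis vertical; a² = 4, b² = 3.
c² = a² - b² = 4 - 3 = 1, so c = 1.
Foci lie on the vertical axis through the center: (h, k ± c).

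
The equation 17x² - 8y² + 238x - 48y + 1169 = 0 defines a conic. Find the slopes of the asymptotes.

Group the x- and y-terms: 17(x² + 14x) -8(y² + 6y) = -1169
17(x + 7)² -8(y + 3)² = -1169 + 833 - 72 = -408
Divide through by -408 to get (y + 3)²/51 - (x + 7)²/24 = 1.
Hyperbola, center (-7, -3), transverse axis vertical; a² = 51, b² = 24.
For a vertical hyperbola the asymptotes have slope ±a/b.
Here that is ±√51/2√6 = ±√34/4.

√34/4 and -√34/4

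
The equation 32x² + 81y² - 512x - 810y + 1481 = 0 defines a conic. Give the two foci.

32(x² - 16x) + 81(y² - 10y) = -1481
Completing the square gives 32(x - 8)² + 81(y - 5)² = -1481 + 2048 + 2025 = 2592.
Divide through by 2592 to get (x - 8)²/81 + (y - 5)²/32 = 1.
Ellipse, center (8, 5), major axis horizontal; a² = 81, b² = 32.
c² = a² - b² = 81 - 32 = 49, so c = 7.
Foci lie on the horizontal axis through the center: (h ± c, k).

(1, 5) and (15, 5)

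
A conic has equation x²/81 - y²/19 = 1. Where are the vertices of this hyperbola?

(-9, 0) and (9, 0)

Center (0, 0). The positive term is the x-term, so the transverse axis is horizontal; a² = 81, b² = 19.
a = 9. Vertices at (h ± a, k).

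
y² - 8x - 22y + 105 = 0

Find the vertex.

(-2, 11)

Only y is squared. Complete the square in y: (y - 11)² = 8(x + 2).
Vertex (-2, 11); 4p = 8 so p = 2. Opens right.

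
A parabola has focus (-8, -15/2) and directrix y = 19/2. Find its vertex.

The vertex is the midpoint between the focus and the directrix along the axis of symmetry.
Axis is vertical (directrix is horizontal). Vertex y-coordinate = (-15/2 + 19/2)/2 = 1; x-coordinate = -8.

(-8, 1)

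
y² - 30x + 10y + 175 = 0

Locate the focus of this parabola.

Only y is squared. Complete the square in y: (y + 5)² = 30(x - 5).
Vertex (5, -5); 4p = 30 so p = 15/2. Opens right.
Focus is p units from the vertex along the axis: (h + p, k).

(25/2, -5)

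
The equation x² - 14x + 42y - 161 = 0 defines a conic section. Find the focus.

(7, -11/2)

Only x is squared. Complete the square in x: (x - 7)² = -42(y - 5).
Vertex (7, 5); 4p = -42 so p = -21/2. Opens down.
Focus is p units from the vertex along the axis: (h, k + p).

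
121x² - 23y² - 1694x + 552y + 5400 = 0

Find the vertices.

(7, 1) and (7, 23)

Rearranging, 121(x² - 14x) -23(y² - 24y) = -5400.
121(x - 7)² -23(y - 12)² = -5400 + 5929 - 3312 = -2783
Divide by -2783: (y - 12)²/121 - (x - 7)²/23 = 1
Hyperbola, center (7, 12), transverse axis vertical; a² = 121, b² = 23.
a = 11. Vertices at (h, k ± a).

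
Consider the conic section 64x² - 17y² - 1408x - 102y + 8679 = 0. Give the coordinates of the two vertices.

(11, -11) and (11, 5)

64(x² - 22x) -17(y² + 6y) = -8679
64(x - 11)² -17(y + 3)² = -8679 + 7744 - 153 = -1088
Divide by -1088: (y + 3)²/64 - (x - 11)²/17 = 1
Hyperbola, center (11, -3), transverse axis vertical; a² = 64, b² = 17.
a = 8. Vertices at (h, k ± a).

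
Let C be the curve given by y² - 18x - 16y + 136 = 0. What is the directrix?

x = -1/2

Only y is squared. Complete the square in y: (y - 8)² = 18(x - 4).
Vertex (4, 8); 4p = 18 so p = 9/2. Opens right.
Directrix is the vertical line x = h − p = 4 − (9/2) = -1/2.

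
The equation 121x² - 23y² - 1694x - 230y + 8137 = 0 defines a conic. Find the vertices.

Rearranging, 121(x² - 14x) -23(y² + 10y) = -8137.
Complete the square in x and y: 121(x - 7)² -23(y + 5)² = -8137 + 5929 - 575 = -2783
Dividing both sides by -2783: (y + 5)²/121 - (x - 7)²/23 = 1
Hyperbola, center (7, -5), transverse axis vertical; a² = 121, b² = 23.
a = 11. Vertices at (h, k ± a).

(7, -16) and (7, 6)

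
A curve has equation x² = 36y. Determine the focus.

Vertex (0, 0); 4p = 36 so p = 9. Opens up.
Focus is p units from the vertex along the axis: (h, k + p).

(0, 9)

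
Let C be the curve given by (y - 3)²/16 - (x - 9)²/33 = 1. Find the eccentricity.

e = 7/4

Center (9, 3). The positive term is the y-term, so the transverse axis is vertical; a² = 16, b² = 33.
c² = a² + b² = 49, so c = 7.
e = c/a = 7/4.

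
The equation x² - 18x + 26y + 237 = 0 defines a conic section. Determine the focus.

Only x is squared. Complete the square in x: (x - 9)² = -26(y + 6).
Vertex (9, -6); 4p = -26 so p = -13/2. Opens down.
Focus is p units from the vertex along the axis: (h, k + p).

(9, -25/2)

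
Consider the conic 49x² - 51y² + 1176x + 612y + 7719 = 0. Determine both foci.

(-12, -4) and (-12, 16)

49(x² + 24x) -51(y² - 12y) = -7719
Complete the square in x and y: 49(x + 12)² -51(y - 6)² = -7719 + 7056 - 1836 = -2499
Dividing both sides by -2499: (y - 6)²/49 - (x + 12)²/51 = 1
Hyperbola, center (-12, 6), transverse axis vertical; a² = 49, b² = 51.
c² = a² + b² = 49 + 51 = 100, so c = 10.
Foci lie on the vertical axis through the center: (h, k ± c).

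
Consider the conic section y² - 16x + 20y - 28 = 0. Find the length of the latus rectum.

16

Only y is squared. Complete the square in y: (y + 10)² = 16(x + 8).
Vertex (-8, -10); 4p = 16 so p = 4. Opens right.
Latus rectum length = |4p| = 16.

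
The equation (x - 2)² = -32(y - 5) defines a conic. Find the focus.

Vertex (2, 5); 4p = -32 so p = -8. Opens down.
Focus is p units from the vertex along the axis: (h, k + p).

(2, -3)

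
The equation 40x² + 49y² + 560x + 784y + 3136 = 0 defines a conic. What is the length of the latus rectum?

80/7

Rearranging, 40(x² + 14x) + 49(y² + 16y) = -3136.
40(x + 7)² + 49(y + 8)² = -3136 + 1960 + 3136 = 1960
Divide through by 1960 to get (x + 7)²/49 + (y + 8)²/40 = 1.
Ellipse, center (-7, -8), major axis horizontal; a² = 49, b² = 40.
Latus rectum length = 2b²/a = 2·40/7 = 80/7.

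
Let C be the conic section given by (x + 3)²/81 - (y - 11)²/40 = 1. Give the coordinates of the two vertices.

Center (-3, 11). The positive term is the x-term, so the transverse axis is horizontal; a² = 81, b² = 40.
a = 9. Vertices at (h ± a, k).

(-12, 11) and (6, 11)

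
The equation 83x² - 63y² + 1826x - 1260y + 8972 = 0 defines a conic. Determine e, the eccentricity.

e = √12118/83

83(x² + 22x) -63(y² + 20y) = -8972
83(x + 11)² -63(y + 10)² = -8972 + 10043 - 6300 = -5229
Dividing both sides by -5229: (y + 10)²/83 - (x + 11)²/63 = 1
Hyperbola, center (-11, -10), transverse axis vertical; a² = 83, b² = 63.
c² = a² + b² = 146, so c = √146.
e = c/a = √146/√83 = √12118/83.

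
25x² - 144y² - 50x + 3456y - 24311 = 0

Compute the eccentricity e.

e = 13/12

Group the x- and y-terms: 25(x² - 2x) -144(y² - 24y) = 24311
25(x - 1)² -144(y - 12)² = 24311 + 25 - 20736 = 3600
Divide by 3600: (x - 1)²/144 - (y - 12)²/25 = 1
Hyperbola, center (1, 12), transverse axis horizontal; a² = 144, b² = 25.
c² = a² + b² = 169, so c = 13.
e = c/a = 13/12.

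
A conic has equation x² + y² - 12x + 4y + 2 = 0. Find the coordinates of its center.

(x² - 12x) + (y² + 4y) = -2
(x - 6)² + (y + 2)² = -2 + 36 + 4 = 38
So (x - 6)² + (y + 2)² = 38.
Circle centered at (6, -2) with r² = 38.

(6, -2)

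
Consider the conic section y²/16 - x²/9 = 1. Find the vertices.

Center (0, 0). The positive term is the y-term, so the transverse axis is vertical; a² = 16, b² = 9.
a = 4. Vertices at (h, k ± a).

(0, -4) and (0, 4)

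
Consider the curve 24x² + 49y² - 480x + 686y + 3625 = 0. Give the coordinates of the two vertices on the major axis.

(3, -7) and (17, -7)

Group: 24(x² - 20x) + 49(y² + 14y) = -3625
Complete the square in x and y: 24(x - 10)² + 49(y + 7)² = -3625 + 2400 + 2401 = 1176
Divide through by 1176 to get (x - 10)²/49 + (y + 7)²/24 = 1.
Ellipse, center (10, -7), major axis horizontal; a² = 49, b² = 24.
a = 7. Vertices at (h ± a, k).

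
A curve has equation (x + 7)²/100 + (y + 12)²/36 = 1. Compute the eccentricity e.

Center (-7, -12). The larger denominator 100 sits under the x-term, so the major axis is horizontal; a² = 100, b² = 36.
c² = a² - b² = 64, so c = 8.
e = c/a = 8/10 = 4/5.

e = 4/5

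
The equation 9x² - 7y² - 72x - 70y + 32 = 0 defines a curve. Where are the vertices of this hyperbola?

Collect terms: 9(x² - 8x) -7(y² + 10y) = -32
Complete the square in x and y: 9(x - 4)² -7(y + 5)² = -32 + 144 - 175 = -63
Divide through by -63 to get (y + 5)²/9 - (x - 4)²/7 = 1.
Hyperbola, center (4, -5), transverse axis vertical; a² = 9, b² = 7.
a = 3. Vertices at (h, k ± a).

(4, -8) and (4, -2)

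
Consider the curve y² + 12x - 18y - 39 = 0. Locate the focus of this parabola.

(7, 9)

Only y is squared. Complete the square in y: (y - 9)² = -12(x - 10).
Vertex (10, 9); 4p = -12 so p = -3. Opens left.
Focus is p units from the vertex along the axis: (h + p, k).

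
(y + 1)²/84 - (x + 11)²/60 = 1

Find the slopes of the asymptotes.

Center (-11, -1). The positive term is the y-term, so the transverse axis is vertical; a² = 84, b² = 60.
For a vertical hyperbola the asymptotes have slope ±a/b.
Here that is ±2√21/2√15 = ±√35/5.

√35/5 and -√35/5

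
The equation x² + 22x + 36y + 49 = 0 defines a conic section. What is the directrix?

Only x is squared. Complete the square in x: (x + 11)² = -36(y - 2).
Vertex (-11, 2); 4p = -36 so p = -9. Opens down.
Directrix is the horizontal line y = k − p = 2 − (-9) = 11.

y = 11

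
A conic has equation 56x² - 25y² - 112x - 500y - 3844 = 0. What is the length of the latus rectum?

112/5

56(x² - 2x) -25(y² + 20y) = 3844
Complete the square: 56(x - 1)² -25(y + 10)² = 3844 + 56 - 2500 = 1400
Divide by 1400: (x - 1)²/25 - (y + 10)²/56 = 1
Hyperbola, center (1, -10), transverse axis horizontal; a² = 25, b² = 56.
Latus rectum length = 2b²/a = 2·56/5 = 112/5.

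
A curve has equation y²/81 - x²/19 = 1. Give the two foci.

Center (0, 0). The positive term is the y-term, so the transverse axis is vertical; a² = 81, b² = 19.
c² = a² + b² = 81 + 19 = 100, so c = 10.
Foci lie on the vertical axis through the center: (h, k ± c).

(0, -10) and (0, 10)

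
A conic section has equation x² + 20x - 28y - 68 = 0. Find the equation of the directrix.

Only x is squared. Complete the square in x: (x + 10)² = 28(y + 6).
Vertex (-10, -6); 4p = 28 so p = 7. Opens up.
Directrix is the horizontal line y = k − p = -6 − (7) = -13.

y = -13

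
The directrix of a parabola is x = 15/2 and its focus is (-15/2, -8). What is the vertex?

(0, -8)

The vertex is the midpoint between the focus and the directrix along the axis of symmetry.
Axis is horizontal (directrix is vertical). Vertex x-coordinate = (-15/2 + 15/2)/2 = 0; y-coordinate = -8.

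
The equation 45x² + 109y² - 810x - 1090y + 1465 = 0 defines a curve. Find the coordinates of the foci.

Collect terms: 45(x² - 18x) + 109(y² - 10y) = -1465
Completing the square gives 45(x - 9)² + 109(y - 5)² = -1465 + 3645 + 2725 = 4905.
Divide through by 4905 to get (x - 9)²/109 + (y - 5)²/45 = 1.
Ellipse, center (9, 5), major axis horizontal; a² = 109, b² = 45.
c² = a² - b² = 109 - 45 = 64, so c = 8.
Foci lie on the horizontal axis through the center: (h ± c, k).

(1, 5) and (17, 5)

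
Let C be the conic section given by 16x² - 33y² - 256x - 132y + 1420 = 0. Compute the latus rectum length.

16(x² - 16x) -33(y² + 4y) = -1420
16(x - 8)² -33(y + 2)² = -1420 + 1024 - 132 = -528
Divide by -528: (y + 2)²/16 - (x - 8)²/33 = 1
Hyperbola, center (8, -2), transverse axis vertical; a² = 16, b² = 33.
Latus rectum length = 2b²/a = 2·33/4 = 33/2.

33/2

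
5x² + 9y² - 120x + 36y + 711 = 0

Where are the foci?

(10, -2) and (14, -2)

Group the x- and y-terms: 5(x² - 24x) + 9(y² + 4y) = -711
Complete the square in x and y: 5(x - 12)² + 9(y + 2)² = -711 + 720 + 36 = 45
Divide by 45: (x - 12)²/9 + (y + 2)²/5 = 1
Ellipse, center (12, -2), major axis horizontal; a² = 9, b² = 5.
c² = a² - b² = 9 - 5 = 4, so c = 2.
Foci lie on the horizontal axis through the center: (h ± c, k).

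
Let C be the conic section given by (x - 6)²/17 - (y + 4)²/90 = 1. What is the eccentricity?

e = √1819/17

Center (6, -4). The positive term is the x-term, so the transverse axis is horizontal; a² = 17, b² = 90.
c² = a² + b² = 107, so c = √107.
e = c/a = √107/√17 = √1819/17.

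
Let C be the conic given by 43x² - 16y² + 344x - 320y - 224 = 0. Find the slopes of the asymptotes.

Group: 43(x² + 8x) -16(y² + 20y) = 224
Completing the square gives 43(x + 4)² -16(y + 10)² = 224 + 688 - 1600 = -688.
Divide through by -688 to get (y + 10)²/43 - (x + 4)²/16 = 1.
Hyperbola, center (-4, -10), transverse axis vertical; a² = 43, b² = 16.
For a vertical hyperbola the asymptotes have slope ±a/b.
Here that is ±√43/4.

√43/4 and -√43/4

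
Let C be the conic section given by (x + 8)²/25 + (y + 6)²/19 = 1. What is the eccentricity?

Center (-8, -6). The larger denominator 25 sits under the x-term, so the major axis is horizontal; a² = 25, b² = 19.
c² = a² - b² = 6, so c = √6.
e = c/a = √6/5.

e = √6/5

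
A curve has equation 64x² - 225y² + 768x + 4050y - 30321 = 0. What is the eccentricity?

Group: 64(x² + 12x) -225(y² - 18y) = 30321
64(x + 6)² -225(y - 9)² = 30321 + 2304 - 18225 = 14400
Divide through by 14400 to get (x + 6)²/225 - (y - 9)²/64 = 1.
Hyperbola, center (-6, 9), transverse axis horizontal; a² = 225, b² = 64.
c² = a² + b² = 289, so c = 17.
e = c/a = 17/15.

e = 17/15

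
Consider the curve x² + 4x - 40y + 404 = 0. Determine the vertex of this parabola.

(-2, 10)

Only x is squared. Complete the square in x: (x + 2)² = 40(y - 10).
Vertex (-2, 10); 4p = 40 so p = 10. Opens up.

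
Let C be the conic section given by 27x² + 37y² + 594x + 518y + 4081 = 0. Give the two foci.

Collect terms: 27(x² + 22x) + 37(y² + 14y) = -4081
Complete the square: 27(x + 11)² + 37(y + 7)² = -4081 + 3267 + 1813 = 999
Dividing both sides by 999: (x + 11)²/37 + (y + 7)²/27 = 1
Ellipse, center (-11, -7), major axis horizontal; a² = 37, b² = 27.
c² = a² - b² = 37 - 27 = 10, so c = √10.
Foci lie on the horizontal axis through the center: (h ± c, k).

(-11 - √10, -7) and (-11 + √10, -7)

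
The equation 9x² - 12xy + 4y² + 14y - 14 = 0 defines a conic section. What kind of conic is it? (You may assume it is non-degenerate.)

A = 9, B = -12, C = 4.
Discriminant B² − 4AC = (-12)² − 4·9·4 = 0.
B² − 4AC = 0 ⇒ parabola.

parabola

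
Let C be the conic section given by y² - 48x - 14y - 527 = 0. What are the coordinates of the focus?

(0, 7)

Only y is squared. Complete the square in y: (y - 7)² = 48(x + 12).
Vertex (-12, 7); 4p = 48 so p = 12. Opens right.
Focus is p units from the vertex along the axis: (h + p, k).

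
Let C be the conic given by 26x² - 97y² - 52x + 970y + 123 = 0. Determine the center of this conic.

(1, 5)

Rearranging, 26(x² - 2x) -97(y² - 10y) = -123.
Completing the square gives 26(x - 1)² -97(y - 5)² = -123 + 26 - 2425 = -2522.
Dividing both sides by -2522: (y - 5)²/26 - (x - 1)²/97 = 1
Hyperbola with center (1, 5).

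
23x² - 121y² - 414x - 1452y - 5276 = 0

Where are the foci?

Group: 23(x² - 18x) -121(y² + 12y) = 5276
Complete the square: 23(x - 9)² -121(y + 6)² = 5276 + 1863 - 4356 = 2783
Divide by 2783: (x - 9)²/121 - (y + 6)²/23 = 1
Hyperbola, center (9, -6), transverse axis horizontal; a² = 121, b² = 23.
c² = a² + b² = 121 + 23 = 144, so c = 12.
Foci lie on the horizontal axis through the center: (h ± c, k).

(-3, -6) and (21, -6)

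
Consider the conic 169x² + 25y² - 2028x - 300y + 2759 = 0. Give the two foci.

(6, -6) and (6, 18)

Group: 169(x² - 12x) + 25(y² - 12y) = -2759
Completing the square gives 169(x - 6)² + 25(y - 6)² = -2759 + 6084 + 900 = 4225.
Divide through by 4225 to get (x - 6)²/25 + (y - 6)²/169 = 1.
Ellipse, center (6, 6), major axis vertical; a² = 169, b² = 25.
c² = a² - b² = 169 - 25 = 144, so c = 12.
Foci lie on the vertical axis through the center: (h, k ± c).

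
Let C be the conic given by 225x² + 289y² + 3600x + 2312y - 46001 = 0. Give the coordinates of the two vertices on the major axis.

Group the x- and y-terms: 225(x² + 16x) + 289(y² + 8y) = 46001
225(x + 8)² + 289(y + 4)² = 46001 + 14400 + 4624 = 65025
Divide through by 65025 to get (x + 8)²/289 + (y + 4)²/225 = 1.
Ellipse, center (-8, -4), major axis horizontal; a² = 289, b² = 225.
a = 17. Vertices at (h ± a, k).

(-25, -4) and (9, -4)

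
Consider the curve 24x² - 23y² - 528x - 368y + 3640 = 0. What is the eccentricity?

e = √282/12

Group: 24(x² - 22x) -23(y² + 16y) = -3640
Completing the square gives 24(x - 11)² -23(y + 8)² = -3640 + 2904 - 1472 = -2208.
Divide by -2208: (y + 8)²/96 - (x - 11)²/92 = 1
Hyperbola, center (11, -8), transverse axis vertical; a² = 96, b² = 92.
c² = a² + b² = 188, so c = 2√47.
e = c/a = 2√47/4√6 = √282/12.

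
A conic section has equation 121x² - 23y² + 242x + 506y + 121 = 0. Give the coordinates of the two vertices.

(-1, 0) and (-1, 22)

Group the x- and y-terms: 121(x² + 2x) -23(y² - 22y) = -121
Completing the square gives 121(x + 1)² -23(y - 11)² = -121 + 121 - 2783 = -2783.
Dividing both sides by -2783: (y - 11)²/121 - (x + 1)²/23 = 1
Hyperbola, center (-1, 11), transverse axis vertical; a² = 121, b² = 23.
a = 11. Vertices at (h, k ± a).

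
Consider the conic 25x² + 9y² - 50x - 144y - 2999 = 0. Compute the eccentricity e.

Group: 25(x² - 2x) + 9(y² - 16y) = 2999
Complete the square in x and y: 25(x - 1)² + 9(y - 8)² = 2999 + 25 + 576 = 3600
Divide by 3600: (x - 1)²/144 + (y - 8)²/400 = 1
Ellipse, center (1, 8), major axis vertical; a² = 400, b² = 144.
c² = a² - b² = 256, so c = 16.
e = c/a = 16/20 = 4/5.

e = 4/5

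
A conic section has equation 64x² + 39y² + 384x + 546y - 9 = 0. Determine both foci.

(-3, -12) and (-3, -2)

Collect terms: 64(x² + 6x) + 39(y² + 14y) = 9
Completing the square gives 64(x + 3)² + 39(y + 7)² = 9 + 576 + 1911 = 2496.
Dividing both sides by 2496: (x + 3)²/39 + (y + 7)²/64 = 1
Ellipse, center (-3, -7), major axis vertical; a² = 64, b² = 39.
c² = a² - b² = 64 - 39 = 25, so c = 5.
Foci lie on the vertical axis through the center: (h, k ± c).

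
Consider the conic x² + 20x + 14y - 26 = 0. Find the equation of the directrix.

y = 25/2

Only x is squared. Complete the square in x: (x + 10)² = -14(y - 9).
Vertex (-10, 9); 4p = -14 so p = -7/2. Opens down.
Directrix is the horizontal line y = k − p = 9 − (-7/2) = 25/2.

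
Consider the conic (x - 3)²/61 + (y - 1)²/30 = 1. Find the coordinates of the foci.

Center (3, 1). The larger denominator 61 sits under the x-term, so the major axis is horizontal; a² = 61, b² = 30.
c² = a² - b² = 61 - 30 = 31, so c = √31.
Foci lie on the horizontal axis through the center: (h ± c, k).

(3 - √31, 1) and (3 + √31, 1)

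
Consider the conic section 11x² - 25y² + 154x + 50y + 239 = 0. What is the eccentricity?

Collect terms: 11(x² + 14x) -25(y² - 2y) = -239
Complete the square in x and y: 11(x + 7)² -25(y - 1)² = -239 + 539 - 25 = 275
Dividing both sides by 275: (x + 7)²/25 - (y - 1)²/11 = 1
Hyperbola, center (-7, 1), transverse axis horizontal; a² = 25, b² = 11.
c² = a² + b² = 36, so c = 6.
e = c/a = 6/5.

e = 6/5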